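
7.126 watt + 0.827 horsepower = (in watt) 7.126 watt = 7.126 W. 1 horsepower = 745.69987 W, so 0.827 horsepower = 0.827 * 745.69987 = 616.69379 W. Sum: 7.126 + 616.69379 = 623.81979 W. 623.81979 W = 623.81979 watt ≈ 623.8 watt (4 s.f.). Final answer: 623.8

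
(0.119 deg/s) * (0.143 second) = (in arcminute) 1.021. Check: 1 deg/s = 0.017453293 rad/s, so 0.119 deg/s = 0.119 * 0.017453293 = 0.0020769418 rad/s. 0.143 second = 0.143 s. Combine: 0.0020769418 rad/s * 0.143 s = 0.00029700268 rad. 1 arcminute = 0.00029088821 rad, so 0.00029700268 rad = 0.00029700268 / 0.00029088821 = 1.02102 arcminute ≈ 1.021 arcminute (4 s.f.).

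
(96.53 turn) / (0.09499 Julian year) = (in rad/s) 0.0002023. Check: 1 turn = 6.2831853 rad, so 96.53 turn = 96.53 * 6.2831853 = 606.51588 rad. 1 Julian year = 31557600 s, so 0.09499 Julian year = 0.09499 * 31557600 = 2997656.4 s. Combine: 606.51588 rad / 2997656.4 s = 0.00020233002 rad/s. Result: 0.00020233002 rad/s ≈ 0.0002023 rad/s (4 s.f.).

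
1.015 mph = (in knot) 0.882. Check: 1 mph = 0.44704 m/s, so 1.015 mph = 1.015 * 0.44704 = 0.4537456 m/s. 1 knot = 0.51444444 m/s, so 0.4537456 m/s = 0.4537456 / 0.51444444 = 0.88201089 knot ≈ 0.882 knot (4 s.f.).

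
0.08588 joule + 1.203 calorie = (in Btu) 0.08588 joule = 0.08588 J. 1 calorie = 4.184 J, so 1.203 calorie = 1.203 * 4.184 = 5.033352 J. Sum: 0.08588 + 5.033352 = 5.119232 J. 1 Btu = 1055.0559 J, so 5.119232 J = 5.119232 / 1055.0559 = 0.0048520957 Btu ≈ 0.004852 Btu (4 s.f.). Final answer: 0.004852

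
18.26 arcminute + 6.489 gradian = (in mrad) 107.2. Check: 1 arcminute = 0.00029088821 rad, so 18.26 arcminute = 18.26 * 0.00029088821 = 0.0053116187 rad. 1 gradian = 0.015707963 rad, so 6.489 gradian = 6.489 * 0.015707963 = 0.10192897 rad. Sum: 0.0053116187 + 0.10192897 = 0.10724059 rad. 1 mrad = 0.001 rad, so 0.10724059 rad = 0.10724059 / 0.001 = 107.24059 mrad ≈ 107.2 mrad (4 s.f.).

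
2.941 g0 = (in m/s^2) 1 g0 = 9.80665 m/s^2, so 2.941 g0 = 2.941 * 9.80665 = 28.841358 m/s^2. Result: 28.841358 m/s^2 ≈ 28.84 m/s^2 (4 s.f.). Final answer: 28.84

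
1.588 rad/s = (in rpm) 1 rpm = 0.10471976 rad/s, so 1.588 rad/s = 1.588 / 0.10471976 = 15.164283 rpm ≈ 15.16 rpm (4 s.f.). Final answer: 15.16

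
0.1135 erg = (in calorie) 2.713e-09. Check: 1 erg = 1e-07 J, so 0.1135 erg = 0.1135 * 1e-07 = 1.135e-08 J. 1 calorie = 4.184 J, so 1.135e-08 J = 1.135e-08 / 4.184 = 2.7127151e-09 calorie ≈ 2.713e-09 calorie (4 s.f.).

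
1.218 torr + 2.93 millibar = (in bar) 1 torr = 133.32237 Pa, so 1.218 torr = 1.218 * 133.32237 = 162.38664 Pa. 1 millibar = 100 Pa, so 2.93 millibar = 2.93 * 100 = 293 Pa. Sum: 162.38664 + 293 = 455.38664 Pa. 1 bar = 100000 Pa, so 455.38664 Pa = 455.38664 / 100000 = 0.0045538664 bar ≈ 0.004554 bar (4 s.f.). Final answer: 0.004554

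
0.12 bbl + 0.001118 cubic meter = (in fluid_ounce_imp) 1 bbl = 0.15898729 m^3, so 0.12 bbl = 0.12 * 0.15898729 = 0.019078475 m^3. 0.001118 cubic meter = 0.001118 m^3. Sum: 0.019078475 + 0.001118 = 0.020196475 m^3. 1 fluid_ounce_imp = 2.8413063e-05 m^3, so 0.020196475 m^3 = 0.020196475 / 2.8413063e-05 = 710.81656 fluid_ounce_imp ≈ 710.8 fluid_ounce_imp (4 s.f.). Final answer: 710.8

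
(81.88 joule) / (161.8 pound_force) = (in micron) 81.88 joule = 81.88 J. 1 pound_force = 4.4482216 N, so 161.8 pound_force = 161.8 * 4.4482216 = 719.72226 N. Combine: 81.88 J / 719.72226 N = 0.11376611 m. 1 micron = 1e-06 m, so 0.11376611 m = 0.11376611 / 1e-06 = 113766.11 micron ≈ 1.138e+05 micron (4 s.f.). Final answer: 1.138e+05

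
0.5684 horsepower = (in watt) 423.9. Check: 1 horsepower = 745.69987 W, so 0.5684 horsepower = 0.5684 * 745.69987 = 423.85581 W. 423.85581 W = 423.85581 watt ≈ 423.9 watt (4 s.f.).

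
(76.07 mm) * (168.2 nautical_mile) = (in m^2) 1 mm = 0.001 m, so 76.07 mm = 76.07 * 0.001 = 0.07607 m. 1 nautical_mile = 1852 m, so 168.2 nautical_mile = 168.2 * 1852 = 311506.4 m. Combine: 0.07607 m * 311506.4 m = 23696.292 m^2. Result: 23696.292 m^2 ≈ 2.37e+04 m^2 (4 s.f.). Final answer: 2.37e+04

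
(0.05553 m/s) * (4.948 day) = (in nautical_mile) 0.05553 m/s is already in m/s. 1 day = 86400 s, so 4.948 day = 4.948 * 86400 = 427507.2 s. Combine: 0.05553 m/s * 427507.2 s = 23739.475 m. 1 nautical_mile = 1852 m, so 23739.475 m = 23739.475 / 1852 = 12.818291 nautical_mile ≈ 12.82 nautical_mile (4 s.f.). Final answer: 12.82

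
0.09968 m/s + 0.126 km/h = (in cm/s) 0.09968 m/s is already in m/s. 1 km/h = 0.27777778 m/s, so 0.126 km/h = 0.126 * 0.27777778 = 0.035 m/s. Sum: 0.09968 + 0.035 = 0.13468 m/s. 1 cm/s = 0.01 m/s, so 0.13468 m/s = 0.13468 / 0.01 = 13.468 cm/s ≈ 13.47 cm/s (4 s.f.). Final answer: 13.47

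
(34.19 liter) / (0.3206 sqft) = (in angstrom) 1 liter = 0.001 m^3, so 34.19 liter = 34.19 * 0.001 = 0.03419 m^3. 1 sqft = 0.09290304 m^2, so 0.3206 sqft = 0.3206 * 0.09290304 = 0.029784715 m^2. Combine: 0.03419 m^3 / 0.029784715 m^2 = 1.1479042 m. 1 angstrom = 1e-10 m, so 1.1479042 m = 1.1479042 / 1e-10 = 1.1479042e+10 angstrom ≈ 1.148e+10 angstrom (4 s.f.). Final answer: 1.148e+10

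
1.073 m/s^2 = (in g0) 1 g0 = 9.80665 m/s^2, so 1.073 m/s^2 = 1.073 / 9.80665 = 0.10941555 g0 ≈ 0.1094 g0 (4 s.f.). Final answer: 0.1094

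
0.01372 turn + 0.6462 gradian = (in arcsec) 1.987e+04. Check: 1 turn = 6.2831853 rad, so 0.01372 turn = 0.01372 * 6.2831853 = 0.086205302 rad. 1 gradian = 0.015707963 rad, so 0.6462 gradian = 0.6462 * 0.015707963 = 0.010150486 rad. Sum: 0.086205302 + 0.010150486 = 0.096355788 rad. 1 arcsec = 4.8481368e-06 rad, so 0.096355788 rad = 0.096355788 / 4.8481368e-06 = 19874.808 arcsec ≈ 1.987e+04 arcsec (4 s.f.).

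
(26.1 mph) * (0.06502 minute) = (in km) 0.04552. Check: 1 mph = 0.44704 m/s, so 26.1 mph = 26.1 * 0.44704 = 11.667744 m/s. 1 minute = 60 s, so 0.06502 minute = 0.06502 * 60 = 3.9012 s. Combine: 11.667744 m/s * 3.9012 s = 45.518203 m. 1 km = 1000 m, so 45.518203 m = 45.518203 / 1000 = 0.045518203 km ≈ 0.04552 km (4 s.f.).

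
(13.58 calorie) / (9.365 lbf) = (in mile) 0.0008475. Check: 1 calorie = 4.184 J, so 13.58 calorie = 13.58 * 4.184 = 56.81872 J. 1 lbf = 4.4482216 N, so 9.365 lbf = 9.365 * 4.4482216 = 41.657595 N. Combine: 56.81872 J / 41.657595 N = 1.3639462 m. 1 mile = 1609.344 m, so 1.3639462 m = 1.3639462 / 1609.344 = 0.00084751689 mile ≈ 0.0008475 mile (4 s.f.).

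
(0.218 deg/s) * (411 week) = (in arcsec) 1 deg/s = 0.017453293 rad/s, so 0.218 deg/s = 0.218 * 0.017453293 = 0.0038048178 rad/s. 1 week = 604800 s, so 411 week = 411 * 604800 = 2.485728e+08 s. Combine: 0.0038048178 rad/s * 2.485728e+08 s = 945774.21 rad. 1 arcsec = 4.8481368e-06 rad, so 945774.21 rad = 945774.21 / 4.8481368e-06 = 1.9507993e+11 arcsec ≈ 1.951e+11 arcsec (4 s.f.). Final answer: 1.951e+11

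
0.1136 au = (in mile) 1.056e+07. Check: 1 au = 1.4959787e+11 m, so 0.1136 au = 0.1136 * 1.4959787e+11 = 1.6994318e+10 m. 1 mile = 1609.344 m, so 1.6994318e+10 m = 1.6994318e+10 / 1609.344 = 10559780 mile ≈ 1.056e+07 mile (4 s.f.).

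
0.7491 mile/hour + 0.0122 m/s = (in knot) 0.6747. Check: 1 mile/hour = 0.44704 m/s, so 0.7491 mile/hour = 0.7491 * 0.44704 = 0.33487766 m/s. 0.0122 m/s is already in m/s. Sum: 0.33487766 + 0.0122 = 0.34707766 m/s. 1 knot = 0.51444444 m/s, so 0.34707766 m/s = 0.34707766 / 0.51444444 = 0.67466501 knot ≈ 0.6747 knot (4 s.f.).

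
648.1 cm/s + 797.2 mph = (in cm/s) 1 cm/s = 0.01 m/s, so 648.1 cm/s = 648.1 * 0.01 = 6.481 m/s. 1 mph = 0.44704 m/s, so 797.2 mph = 797.2 * 0.44704 = 356.38029 m/s. Sum: 6.481 + 356.38029 = 362.86129 m/s. 1 cm/s = 0.01 m/s, so 362.86129 m/s = 362.86129 / 0.01 = 36286.129 cm/s ≈ 3.629e+04 cm/s (4 s.f.). Final answer: 3.629e+04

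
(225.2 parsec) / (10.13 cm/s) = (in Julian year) 1 parsec = 3.0856776e+16 m, so 225.2 parsec = 225.2 * 3.0856776e+16 = 6.9489459e+18 m. 1 cm/s = 0.01 m/s, so 10.13 cm/s = 10.13 * 0.01 = 0.1013 m/s. Combine: 6.9489459e+18 m / 0.1013 m/s = 6.8597689e+19 s. 1 Julian year = 31557600 s, so 6.8597689e+19 s = 6.8597689e+19 / 31557600 = 2.1737296e+12 Julian year ≈ 2.174e+12 Julian year (4 s.f.). Final answer: 2.174e+12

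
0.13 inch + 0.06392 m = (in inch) 2.647. Check: 1 inch = 0.0254 m, so 0.13 inch = 0.13 * 0.0254 = 0.003302 m. 0.06392 m is already in m. Sum: 0.003302 + 0.06392 = 0.067222 m. 1 inch = 0.0254 m, so 0.067222 m = 0.067222 / 0.0254 = 2.6465354 inch ≈ 2.647 inch (4 s.f.).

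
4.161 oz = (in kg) 1 oz = 0.028349523 kg, so 4.161 oz = 4.161 * 0.028349523 = 0.11796237 kg. Result: 0.11796237 kg ≈ 0.118 kg (4 s.f.). Final answer: 0.118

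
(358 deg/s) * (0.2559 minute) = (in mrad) 1 deg/s = 0.017453293 rad/s, so 358 deg/s = 358 * 0.017453293 = 6.2482787 rad/s. 1 minute = 60 s, so 0.2559 minute = 0.2559 * 60 = 15.354 s. Combine: 6.2482787 rad/s * 15.354 s = 95.936071 rad. 1 mrad = 0.001 rad, so 95.936071 rad = 95.936071 / 0.001 = 95936.071 mrad ≈ 9.594e+04 mrad (4 s.f.). Final answer: 9.594e+04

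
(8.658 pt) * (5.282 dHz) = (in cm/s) 0.1613. Check: 1 pt = 0.00035277778 m, so 8.658 pt = 8.658 * 0.00035277778 = 0.00305435 m. 1 dHz = 0.1 Hz, so 5.282 dHz = 5.282 * 0.1 = 0.5282 Hz. Combine: 0.00305435 m * 0.5282 Hz = 0.0016133077 m/s. 1 cm/s = 0.01 m/s, so 0.0016133077 m/s = 0.0016133077 / 0.01 = 0.16133077 cm/s ≈ 0.1613 cm/s (4 s.f.).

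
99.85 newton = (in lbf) 99.85 newton = 99.85 N. 1 lbf = 4.4482216 N, so 99.85 N = 99.85 / 4.4482216 = 22.447173 lbf ≈ 22.45 lbf (4 s.f.). Final answer: 22.45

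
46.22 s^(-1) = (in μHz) 46.22 s^(-1) = 46.22 Hz. 1 μHz = 1e-06 Hz, so 46.22 Hz = 46.22 / 1e-06 = 46220000 μHz ≈ 4.622e+07 μHz (4 s.f.). Final answer: 4.622e+07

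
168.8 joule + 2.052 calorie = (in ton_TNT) 168.8 joule = 168.8 J. 1 calorie = 4.184 J, so 2.052 calorie = 2.052 * 4.184 = 8.585568 J. Sum: 168.8 + 8.585568 = 177.38557 J. 1 ton_TNT = 4.184e+09 J, so 177.38557 J = 177.38557 / 4.184e+09 = 4.2396168e-08 ton_TNT ≈ 4.24e-08 ton_TNT (4 s.f.). Final answer: 4.24e-08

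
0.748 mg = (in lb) 1.649e-06. Check: 1 mg = 1e-06 kg, so 0.748 mg = 0.748 * 1e-06 = 7.48e-07 kg. 1 lb = 0.45359237 kg, so 7.48e-07 kg = 7.48e-07 / 0.45359237 = 1.6490577e-06 lb ≈ 1.649e-06 lb (4 s.f.).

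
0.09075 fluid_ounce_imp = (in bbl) 1.622e-05. Check: 1 fluid_ounce_imp = 2.8413063e-05 m^3, so 0.09075 fluid_ounce_imp = 0.09075 * 2.8413063e-05 = 2.5784854e-06 m^3. 1 bbl = 0.15898729 m^3, so 2.5784854e-06 m^3 = 2.5784854e-06 / 0.15898729 = 1.6218185e-05 bbl ≈ 1.622e-05 bbl (4 s.f.).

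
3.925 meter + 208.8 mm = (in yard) 4.521. Check: 3.925 meter = 3.925 m. 1 mm = 0.001 m, so 208.8 mm = 208.8 * 0.001 = 0.2088 m. Sum: 3.925 + 0.2088 = 4.1338 m. 1 yard = 0.9144 m, so 4.1338 m = 4.1338 / 0.9144 = 4.5207787 yard ≈ 4.521 yard (4 s.f.).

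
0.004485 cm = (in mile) 1 cm = 0.01 m, so 0.004485 cm = 0.004485 * 0.01 = 4.485e-05 m. 1 mile = 1609.344 m, so 4.485e-05 m = 4.485e-05 / 1609.344 = 2.7868498e-08 mile ≈ 2.787e-08 mile (4 s.f.). Final answer: 2.787e-08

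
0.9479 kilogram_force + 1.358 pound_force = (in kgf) 1 kilogram_force = 9.80665 N, so 0.9479 kilogram_force = 0.9479 * 9.80665 = 9.2957235 N. 1 pound_force = 4.4482216 N, so 1.358 pound_force = 1.358 * 4.4482216 = 6.040685 N. Sum: 9.2957235 + 6.040685 = 15.336408 N. 1 kgf = 9.80665 N, so 15.336408 N = 15.336408 / 9.80665 = 1.5638784 kgf ≈ 1.564 kgf (4 s.f.). Final answer: 1.564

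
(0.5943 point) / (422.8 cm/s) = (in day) 5.739e-10. Check: 1 point = 0.00035277778 m, so 0.5943 point = 0.5943 * 0.00035277778 = 0.00020965583 m. 1 cm/s = 0.01 m/s, so 422.8 cm/s = 422.8 * 0.01 = 4.228 m/s. Combine: 0.00020965583 m / 4.228 m/s = 4.9587472e-05 s. 1 day = 86400 s, so 4.9587472e-05 s = 4.9587472e-05 / 86400 = 5.7392908e-10 day ≈ 5.739e-10 day (4 s.f.).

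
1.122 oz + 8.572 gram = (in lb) 1 oz = 0.028349523 kg, so 1.122 oz = 1.122 * 0.028349523 = 0.031808165 kg. 1 gram = 0.001 kg, so 8.572 gram = 8.572 * 0.001 = 0.008572 kg. Sum: 0.031808165 + 0.008572 = 0.040380165 kg. 1 lb = 0.45359237 kg, so 0.040380165 kg = 0.040380165 / 0.45359237 = 0.089023025 lb ≈ 0.08902 lb (4 s.f.). Final answer: 0.08902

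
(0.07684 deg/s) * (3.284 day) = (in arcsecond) 1 deg/s = 0.017453293 rad/s, so 0.07684 deg/s = 0.07684 * 0.017453293 = 0.001341111 rad/s. 1 day = 86400 s, so 3.284 day = 3.284 * 86400 = 283737.6 s. Combine: 0.001341111 rad/s * 283737.6 s = 380.52362 rad. 1 arcsecond = 4.8481368e-06 rad, so 380.52362 rad = 380.52362 / 4.8481368e-06 = 78488630 arcsecond ≈ 7.849e+07 arcsecond (4 s.f.). Final answer: 7.849e+07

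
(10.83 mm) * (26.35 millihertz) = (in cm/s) 0.02854. Check: 1 mm = 0.001 m, so 10.83 mm = 10.83 * 0.001 = 0.01083 m. 1 millihertz = 0.001 Hz, so 26.35 millihertz = 26.35 * 0.001 = 0.02635 Hz. Combine: 0.01083 m * 0.02635 Hz = 0.0002853705 m/s. 1 cm/s = 0.01 m/s, so 0.0002853705 m/s = 0.0002853705 / 0.01 = 0.02853705 cm/s ≈ 0.02854 cm/s (4 s.f.).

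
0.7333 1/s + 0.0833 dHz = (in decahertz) 0.7333 1/s = 0.7333 Hz. 1 dHz = 0.1 Hz, so 0.0833 dHz = 0.0833 * 0.1 = 0.00833 Hz. Sum: 0.7333 + 0.00833 = 0.74163 Hz. 1 decahertz = 10 Hz, so 0.74163 Hz = 0.74163 / 10 = 0.074163 decahertz ≈ 0.07416 decahertz (4 s.f.). Final answer: 0.07416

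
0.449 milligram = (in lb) 1 milligram = 1e-06 kg, so 0.449 milligram = 0.449 * 1e-06 = 4.49e-07 kg. 1 lb = 0.45359237 kg, so 4.49e-07 kg = 4.49e-07 / 0.45359237 = 9.8987556e-07 lb ≈ 9.899e-07 lb (4 s.f.). Final answer: 9.899e-07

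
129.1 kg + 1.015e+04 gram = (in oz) 129.1 kg is already in kg. 1 gram = 0.001 kg, so 1.015e+04 gram = 1.015e+04 * 0.001 = 10.15 kg. Sum: 129.1 + 10.15 = 139.25 kg. 1 oz = 0.028349523 kg, so 139.25 kg = 139.25 / 0.028349523 = 4911.8992 oz ≈ 4912 oz (4 s.f.). Final answer: 4912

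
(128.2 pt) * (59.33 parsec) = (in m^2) 8.28e+16. Check: 1 pt = 0.00035277778 m, so 128.2 pt = 128.2 * 0.00035277778 = 0.045226111 m. 1 parsec = 3.0856776e+16 m, so 59.33 parsec = 59.33 * 3.0856776e+16 = 1.8307325e+18 m. Combine: 0.045226111 m * 1.8307325e+18 m = 8.2796912e+16 m^2. Result: 8.2796912e+16 m^2 ≈ 8.28e+16 m^2 (4 s.f.).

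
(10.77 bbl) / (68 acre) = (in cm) 1 bbl = 0.15898729 m^3, so 10.77 bbl = 10.77 * 0.15898729 = 1.7122932 m^3. 1 acre = 4046.8564 m^2, so 68 acre = 68 * 4046.8564 = 275186.24 m^2. Combine: 1.7122932 m^3 / 275186.24 m^2 = 6.2223067e-06 m. 1 cm = 0.01 m, so 6.2223067e-06 m = 6.2223067e-06 / 0.01 = 0.00062223067 cm ≈ 0.0006222 cm (4 s.f.). Final answer: 0.0006222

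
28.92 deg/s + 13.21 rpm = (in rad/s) 1.888. Check: 1 deg/s = 0.017453293 rad/s, so 28.92 deg/s = 28.92 * 0.017453293 = 0.50474922 rad/s. 1 rpm = 0.10471976 rad/s, so 13.21 rpm = 13.21 * 0.10471976 = 1.383348 rad/s. Sum: 0.50474922 + 1.383348 = 1.8880972 rad/s. Result: 1.8880972 rad/s ≈ 1.888 rad/s (4 s.f.).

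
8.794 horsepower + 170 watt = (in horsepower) 9.022. Check: 1 horsepower = 745.69987 W, so 8.794 horsepower = 8.794 * 745.69987 = 6557.6847 W. 170 watt = 170 W. Sum: 6557.6847 + 170 = 6727.6847 W. 1 horsepower = 745.69987 W, so 6727.6847 W = 6727.6847 / 745.69987 = 9.0219738 horsepower ≈ 9.022 horsepower (4 s.f.).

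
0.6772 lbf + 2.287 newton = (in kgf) 0.5404. Check: 1 lbf = 4.4482216 N, so 0.6772 lbf = 0.6772 * 4.4482216 = 3.0123357 N. 2.287 newton = 2.287 N. Sum: 3.0123357 + 2.287 = 5.2993357 N. 1 kgf = 9.80665 N, so 5.2993357 N = 5.2993357 / 9.80665 = 0.54038185 kgf ≈ 0.5404 kgf (4 s.f.).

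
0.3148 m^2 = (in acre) 7.779e-05. Check: 1 acre = 4046.8564 m^2, so 0.3148 m^2 = 0.3148 / 4046.8564 = 7.7788774e-05 acre ≈ 7.779e-05 acre (4 s.f.).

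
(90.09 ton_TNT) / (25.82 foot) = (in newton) 4.79e+10. Check: 1 ton_TNT = 4.184e+09 J, so 90.09 ton_TNT = 90.09 * 4.184e+09 = 3.7693656e+11 J. 1 foot = 0.3048 m, so 25.82 foot = 25.82 * 0.3048 = 7.869936 m. Combine: 3.7693656e+11 J / 7.869936 m = 4.7895759e+10 N. 4.7895759e+10 N = 4.7895759e+10 newton ≈ 4.79e+10 newton (4 s.f.).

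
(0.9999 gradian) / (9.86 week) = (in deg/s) 1.509e-07. Check: 1 gradian = 0.015707963 rad, so 0.9999 gradian = 0.9999 * 0.015707963 = 0.015706392 rad. 1 week = 604800 s, so 9.86 week = 9.86 * 604800 = 5963328 s. Combine: 0.015706392 rad / 5963328 s = 2.63383e-09 rad/s. 1 deg/s = 0.017453293 rad/s, so 2.63383e-09 rad/s = 2.63383e-09 / 0.017453293 = 1.5090735e-07 deg/s ≈ 1.509e-07 deg/s (4 s.f.).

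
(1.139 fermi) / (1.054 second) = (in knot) 2.101e-15. Check: 1 fermi = 1e-15 m, so 1.139 fermi = 1.139 * 1e-15 = 1.139e-15 m. 1.054 second = 1.054 s. Combine: 1.139e-15 m / 1.054 s = 1.0806452e-15 m/s. 1 knot = 0.51444444 m/s, so 1.0806452e-15 m/s = 1.0806452e-15 / 0.51444444 = 2.1006061e-15 knot ≈ 2.101e-15 knot (4 s.f.).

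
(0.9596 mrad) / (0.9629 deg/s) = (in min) 1 mrad = 0.001 rad, so 0.9596 mrad = 0.9596 * 0.001 = 0.0009596 rad. 1 deg/s = 0.017453293 rad/s, so 0.9629 deg/s = 0.9629 * 0.017453293 = 0.016805775 rad/s. Combine: 0.0009596 rad / 0.016805775 rad/s = 0.057099418 s. 1 min = 60 s, so 0.057099418 s = 0.057099418 / 60 = 0.00095165697 min ≈ 0.0009517 min (4 s.f.). Final answer: 0.0009517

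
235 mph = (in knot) 204.2. Check: 1 mph = 0.44704 m/s, so 235 mph = 235 * 0.44704 = 105.0544 m/s. 1 knot = 0.51444444 m/s, so 105.0544 m/s = 105.0544 / 0.51444444 = 204.20942 knot ≈ 204.2 knot (4 s.f.).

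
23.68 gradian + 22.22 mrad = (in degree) 1 gradian = 0.015707963 rad, so 23.68 gradian = 23.68 * 0.015707963 = 0.37196457 rad. 1 mrad = 0.001 rad, so 22.22 mrad = 22.22 * 0.001 = 0.02222 rad. Sum: 0.37196457 + 0.02222 = 0.39418457 rad. 1 degree = 0.017453293 rad, so 0.39418457 rad = 0.39418457 / 0.017453293 = 22.585112 degree ≈ 22.59 degree (4 s.f.). Final answer: 22.59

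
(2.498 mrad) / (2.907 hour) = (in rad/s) 1 mrad = 0.001 rad, so 2.498 mrad = 2.498 * 0.001 = 0.002498 rad. 1 hour = 3600 s, so 2.907 hour = 2.907 * 3600 = 10465.2 s. Combine: 0.002498 rad / 10465.2 s = 2.3869587e-07 rad/s. Result: 2.3869587e-07 rad/s ≈ 2.387e-07 rad/s (4 s.f.). Final answer: 2.387e-07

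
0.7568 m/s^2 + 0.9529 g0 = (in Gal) 0.7568 m/s^2 is already in m/s^2. 1 g0 = 9.80665 m/s^2, so 0.9529 g0 = 0.9529 * 9.80665 = 9.3447568 m/s^2. Sum: 0.7568 + 9.3447568 = 10.101557 m/s^2. 1 Gal = 0.01 m/s^2, so 10.101557 m/s^2 = 10.101557 / 0.01 = 1010.1557 Gal ≈ 1010 Gal (4 s.f.). Final answer: 1010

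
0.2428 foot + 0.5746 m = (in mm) 648.6. Check: 1 foot = 0.3048 m, so 0.2428 foot = 0.2428 * 0.3048 = 0.07400544 m. 0.5746 m is already in m. Sum: 0.07400544 + 0.5746 = 0.64860544 m. 1 mm = 0.001 m, so 0.64860544 m = 0.64860544 / 0.001 = 648.60544 mm ≈ 648.6 mm (4 s.f.).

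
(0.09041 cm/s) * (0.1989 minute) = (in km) 1 cm/s = 0.01 m/s, so 0.09041 cm/s = 0.09041 * 0.01 = 0.0009041 m/s. 1 minute = 60 s, so 0.1989 minute = 0.1989 * 60 = 11.934 s. Combine: 0.0009041 m/s * 11.934 s = 0.010789529 m. 1 km = 1000 m, so 0.010789529 m = 0.010789529 / 1000 = 1.0789529e-05 km ≈ 1.079e-05 km (4 s.f.). Final answer: 1.079e-05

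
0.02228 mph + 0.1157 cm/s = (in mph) 1 mph = 0.44704 m/s, so 0.02228 mph = 0.02228 * 0.44704 = 0.0099600512 m/s. 1 cm/s = 0.01 m/s, so 0.1157 cm/s = 0.1157 * 0.01 = 0.001157 m/s. Sum: 0.0099600512 + 0.001157 = 0.011117051 m/s. 1 mph = 0.44704 m/s, so 0.011117051 m/s = 0.011117051 / 0.44704 = 0.024868135 mph ≈ 0.02487 mph (4 s.f.). Final answer: 0.02487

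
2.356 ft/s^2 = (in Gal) 1 ft/s^2 = 0.3048 m/s^2, so 2.356 ft/s^2 = 2.356 * 0.3048 = 0.7181088 m/s^2. 1 Gal = 0.01 m/s^2, so 0.7181088 m/s^2 = 0.7181088 / 0.01 = 71.81088 Gal ≈ 71.81 Gal (4 s.f.). Final answer: 71.81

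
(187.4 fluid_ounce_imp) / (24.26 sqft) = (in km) 1 fluid_ounce_imp = 2.8413063e-05 m^3, so 187.4 fluid_ounce_imp = 187.4 * 2.8413063e-05 = 0.0053246079 m^3. 1 sqft = 0.09290304 m^2, so 24.26 sqft = 24.26 * 0.09290304 = 2.2538278 m^2. Combine: 0.0053246079 m^3 / 2.2538278 m^2 = 0.0023624733 m. 1 km = 1000 m, so 0.0023624733 m = 0.0023624733 / 1000 = 2.3624733e-06 km ≈ 2.362e-06 km (4 s.f.). Final answer: 2.362e-06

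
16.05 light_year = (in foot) 1 light_year = 9.4607305e+15 m, so 16.05 light_year = 16.05 * 9.4607305e+15 = 1.5184472e+17 m. 1 foot = 0.3048 m, so 1.5184472e+17 m = 1.5184472e+17 / 0.3048 = 4.9817823e+17 foot ≈ 4.982e+17 foot (4 s.f.). Final answer: 4.982e+17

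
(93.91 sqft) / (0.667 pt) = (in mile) 23.04. Check: 1 sqft = 0.09290304 m^2, so 93.91 sqft = 93.91 * 0.09290304 = 8.7245245 m^2. 1 pt = 0.00035277778 m, so 0.667 pt = 0.667 * 0.00035277778 = 0.00023530278 m. Combine: 8.7245245 m^2 / 0.00023530278 m = 37077.864 m. 1 mile = 1609.344 m, so 37077.864 m = 37077.864 / 1609.344 = 23.039117 mile ≈ 23.04 mile (4 s.f.).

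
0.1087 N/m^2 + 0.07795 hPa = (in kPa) 0.1087 N/m^2 = 0.1087 Pa. 1 hPa = 100 Pa, so 0.07795 hPa = 0.07795 * 100 = 7.795 Pa. Sum: 0.1087 + 7.795 = 7.9037 Pa. 1 kPa = 1000 Pa, so 7.9037 Pa = 7.9037 / 1000 = 0.0079037 kPa ≈ 0.007904 kPa (4 s.f.). Final answer: 0.007904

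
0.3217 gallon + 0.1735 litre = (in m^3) 1 gallon = 0.0037854118 m^3, so 0.3217 gallon = 0.3217 * 0.0037854118 = 0.001217767 m^3. 1 litre = 0.001 m^3, so 0.1735 litre = 0.1735 * 0.001 = 0.0001735 m^3. Sum: 0.001217767 + 0.0001735 = 0.001391267 m^3. Result: 0.001391267 m^3 ≈ 0.001391 m^3 (4 s.f.). Final answer: 0.001391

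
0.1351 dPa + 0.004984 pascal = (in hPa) 1 dPa = 0.1 Pa, so 0.1351 dPa = 0.1351 * 0.1 = 0.01351 Pa. 0.004984 pascal = 0.004984 Pa. Sum: 0.01351 + 0.004984 = 0.018494 Pa. 1 hPa = 100 Pa, so 0.018494 Pa = 0.018494 / 100 = 0.00018494 hPa ≈ 0.0001849 hPa (4 s.f.). Final answer: 0.0001849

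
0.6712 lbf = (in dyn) 1 lbf = 4.4482216 N, so 0.6712 lbf = 0.6712 * 4.4482216 = 2.9856463 N. 1 dyn = 1e-05 N, so 2.9856463 N = 2.9856463 / 1e-05 = 298564.63 dyn ≈ 2.986e+05 dyn (4 s.f.). Final answer: 2.986e+05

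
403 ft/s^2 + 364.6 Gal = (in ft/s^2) 415. Check: 1 ft/s^2 = 0.3048 m/s^2, so 403 ft/s^2 = 403 * 0.3048 = 122.8344 m/s^2. 1 Gal = 0.01 m/s^2, so 364.6 Gal = 364.6 * 0.01 = 3.646 m/s^2. Sum: 122.8344 + 3.646 = 126.4804 m/s^2. 1 ft/s^2 = 0.3048 m/s^2, so 126.4804 m/s^2 = 126.4804 / 0.3048 = 414.96194 ft/s^2 ≈ 415 ft/s^2 (4 s.f.).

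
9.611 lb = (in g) 1 lb = 0.45359237 kg, so 9.611 lb = 9.611 * 0.45359237 = 4.3594763 kg. 1 g = 0.001 kg, so 4.3594763 kg = 4.3594763 / 0.001 = 4359.4763 g ≈ 4359 g (4 s.f.). Final answer: 4359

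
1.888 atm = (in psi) 27.75. Check: 1 atm = 101325 Pa, so 1.888 atm = 1.888 * 101325 = 191301.6 Pa. 1 psi = 6894.7573 Pa, so 191301.6 Pa = 191301.6 / 6894.7573 = 27.745951 psi ≈ 27.75 psi (4 s.f.).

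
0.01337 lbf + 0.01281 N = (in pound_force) 1 lbf = 4.4482216 N, so 0.01337 lbf = 0.01337 * 4.4482216 = 0.059472723 N. 0.01281 N is already in N. Sum: 0.059472723 + 0.01281 = 0.072282723 N. 1 pound_force = 4.4482216 N, so 0.072282723 N = 0.072282723 / 4.4482216 = 0.016249803 pound_force ≈ 0.01625 pound_force (4 s.f.). Final answer: 0.01625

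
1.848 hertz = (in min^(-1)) 110.9. Check: 1.848 hertz = 1.848 Hz. 1 min^(-1) = 0.016666667 Hz, so 1.848 Hz = 1.848 / 0.016666667 = 110.88 min^(-1) ≈ 110.9 min^(-1) (4 s.f.).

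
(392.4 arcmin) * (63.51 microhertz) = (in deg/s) 1 arcmin = 0.00029088821 rad, so 392.4 arcmin = 392.4 * 0.00029088821 = 0.11414453 rad. 1 microhertz = 1e-06 Hz, so 63.51 microhertz = 63.51 * 1e-06 = 6.351e-05 Hz. Combine: 0.11414453 rad * 6.351e-05 Hz = 7.2493193e-06 rad/s. 1 deg/s = 0.017453293 rad/s, so 7.2493193e-06 rad/s = 7.2493193e-06 / 0.017453293 = 0.0004153554 deg/s ≈ 0.0004154 deg/s (4 s.f.). Final answer: 0.0004154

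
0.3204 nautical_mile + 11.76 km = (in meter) 1.235e+04. Check: 1 nautical_mile = 1852 m, so 0.3204 nautical_mile = 0.3204 * 1852 = 593.3808 m. 1 km = 1000 m, so 11.76 km = 11.76 * 1000 = 11760 m. Sum: 593.3808 + 11760 = 12353.381 m. 12353.381 m = 12353.381 meter ≈ 1.235e+04 meter (4 s.f.).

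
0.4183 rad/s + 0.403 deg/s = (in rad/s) 0.4183 rad/s is already in rad/s. 1 deg/s = 0.017453293 rad/s, so 0.403 deg/s = 0.403 * 0.017453293 = 0.0070336769 rad/s. Sum: 0.4183 + 0.0070336769 = 0.42533368 rad/s. Result: 0.42533368 rad/s ≈ 0.4253 rad/s (4 s.f.). Final answer: 0.4253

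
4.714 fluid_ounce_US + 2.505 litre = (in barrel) 0.01663. Check: 1 fluid_ounce_US = 2.957353e-05 m^3, so 4.714 fluid_ounce_US = 4.714 * 2.957353e-05 = 0.00013940962 m^3. 1 litre = 0.001 m^3, so 2.505 litre = 2.505 * 0.001 = 0.002505 m^3. Sum: 0.00013940962 + 0.002505 = 0.0026444096 m^3. 1 barrel = 0.15898729 m^3, so 0.0026444096 m^3 = 0.0026444096 / 0.15898729 = 0.016632836 barrel ≈ 0.01663 barrel (4 s.f.).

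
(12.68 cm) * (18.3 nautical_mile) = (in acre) 1.062. Check: 1 cm = 0.01 m, so 12.68 cm = 12.68 * 0.01 = 0.1268 m. 1 nautical_mile = 1852 m, so 18.3 nautical_mile = 18.3 * 1852 = 33891.6 m. Combine: 0.1268 m * 33891.6 m = 4297.4549 m^2. 1 acre = 4046.8564 m^2, so 4297.4549 m^2 = 4297.4549 / 4046.8564 = 1.0619242 acre ≈ 1.062 acre (4 s.f.).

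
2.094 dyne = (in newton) 2.094e-05. Check: 1 dyne = 1e-05 N, so 2.094 dyne = 2.094 * 1e-05 = 2.094e-05 N. 2.094e-05 N = 2.094e-05 newton.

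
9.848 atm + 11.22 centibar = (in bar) 1 atm = 101325 Pa, so 9.848 atm = 9.848 * 101325 = 997848.6 Pa. 1 centibar = 1000 Pa, so 11.22 centibar = 11.22 * 1000 = 11220 Pa. Sum: 997848.6 + 11220 = 1009068.6 Pa. 1 bar = 100000 Pa, so 1009068.6 Pa = 1009068.6 / 100000 = 10.090686 bar ≈ 10.09 bar (4 s.f.). Final answer: 10.09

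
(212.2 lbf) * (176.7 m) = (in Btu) 1 lbf = 4.4482216 N, so 212.2 lbf = 212.2 * 4.4482216 = 943.91263 N. 176.7 m is already in m. Combine: 943.91263 N * 176.7 m = 166789.36 J. 1 Btu = 1055.0559 J, so 166789.36 J = 166789.36 / 1055.0559 = 158.08581 Btu ≈ 158.1 Btu (4 s.f.). Final answer: 158.1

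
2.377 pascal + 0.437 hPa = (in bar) 0.0004608. Check: 2.377 pascal = 2.377 Pa. 1 hPa = 100 Pa, so 0.437 hPa = 0.437 * 100 = 43.7 Pa. Sum: 2.377 + 43.7 = 46.077 Pa. 1 bar = 100000 Pa, so 46.077 Pa = 46.077 / 100000 = 0.00046077 bar ≈ 0.0004608 bar (4 s.f.).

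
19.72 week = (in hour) 1 week = 604800 s, so 19.72 week = 19.72 * 604800 = 11926656 s. 1 hour = 3600 s, so 11926656 s = 11926656 / 3600 = 3312.96 hour ≈ 3313 hour (4 s.f.). Final answer: 3313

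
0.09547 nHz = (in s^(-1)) 1 nHz = 1e-09 Hz, so 0.09547 nHz = 0.09547 * 1e-09 = 9.547e-11 Hz. 9.547e-11 Hz = 9.547e-11 s^(-1). Final answer: 9.547e-11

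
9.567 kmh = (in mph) 1 kmh = 0.27777778 m/s, so 9.567 kmh = 9.567 * 0.27777778 = 2.6575 m/s. 1 mph = 0.44704 m/s, so 2.6575 m/s = 2.6575 / 0.44704 = 5.9446582 mph ≈ 5.945 mph (4 s.f.). Final answer: 5.945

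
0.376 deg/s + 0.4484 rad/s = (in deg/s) 1 deg/s = 0.017453293 rad/s, so 0.376 deg/s = 0.376 * 0.017453293 = 0.006562438 rad/s. 0.4484 rad/s is already in rad/s. Sum: 0.006562438 + 0.4484 = 0.45496244 rad/s. 1 deg/s = 0.017453293 rad/s, so 0.45496244 rad/s = 0.45496244 / 0.017453293 = 26.067428 deg/s ≈ 26.07 deg/s (4 s.f.). Final answer: 26.07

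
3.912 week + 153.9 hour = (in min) 1 week = 604800 s, so 3.912 week = 3.912 * 604800 = 2365977.6 s. 1 hour = 3600 s, so 153.9 hour = 153.9 * 3600 = 554040 s. Sum: 2365977.6 + 554040 = 2920017.6 s. 1 min = 60 s, so 2920017.6 s = 2920017.6 / 60 = 48666.96 min ≈ 4.867e+04 min (4 s.f.). Final answer: 4.867e+04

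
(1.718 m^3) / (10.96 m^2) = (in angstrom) 1.568e+09. Check: 1.718 m^3 is already in m^3. 10.96 m^2 is already in m^2. Combine: 1.718 m^3 / 10.96 m^2 = 0.15675182 m. 1 angstrom = 1e-10 m, so 0.15675182 m = 0.15675182 / 1e-10 = 1.5675182e+09 angstrom ≈ 1.568e+09 angstrom (4 s.f.).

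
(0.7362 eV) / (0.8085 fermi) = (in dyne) 14.59. Check: 1 eV = 1.6021766e-19 J, so 0.7362 eV = 0.7362 * 1.6021766e-19 = 1.1795224e-19 J. 1 fermi = 1e-15 m, so 0.8085 fermi = 0.8085 * 1e-15 = 8.085e-16 m. Combine: 1.1795224e-19 J / 8.085e-16 m = 0.00014589022 N. 1 dyne = 1e-05 N, so 0.00014589022 N = 0.00014589022 / 1e-05 = 14.589022 dyne ≈ 14.59 dyne (4 s.f.).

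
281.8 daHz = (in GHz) 1 daHz = 10 Hz, so 281.8 daHz = 281.8 * 10 = 2818 Hz. 1 GHz = 1e+09 Hz, so 2818 Hz = 2818 / 1e+09 = 2.818e-06 GHz. Final answer: 2.818e-06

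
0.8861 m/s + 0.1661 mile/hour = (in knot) 0.8861 m/s is already in m/s. 1 mile/hour = 0.44704 m/s, so 0.1661 mile/hour = 0.1661 * 0.44704 = 0.074253344 m/s. Sum: 0.8861 + 0.074253344 = 0.96035334 m/s. 1 knot = 0.51444444 m/s, so 0.96035334 m/s = 0.96035334 / 0.51444444 = 1.8667776 knot ≈ 1.867 knot (4 s.f.). Final answer: 1.867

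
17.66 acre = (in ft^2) 1 acre = 4046.8564 m^2, so 17.66 acre = 17.66 * 4046.8564 = 71467.484 m^2. 1 ft^2 = 0.09290304 m^2, so 71467.484 m^2 = 71467.484 / 0.09290304 = 769269.6 ft^2 ≈ 7.693e+05 ft^2 (4 s.f.). Final answer: 7.693e+05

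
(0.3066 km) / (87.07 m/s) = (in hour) 1 km = 1000 m, so 0.3066 km = 0.3066 * 1000 = 306.6 m. 87.07 m/s is already in m/s. Combine: 306.6 m / 87.07 m/s = 3.5213047 s. 1 hour = 3600 s, so 3.5213047 s = 3.5213047 / 3600 = 0.00097814019 hour ≈ 0.0009781 hour (4 s.f.). Final answer: 0.0009781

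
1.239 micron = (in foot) 4.065e-06. Check: 1 micron = 1e-06 m, so 1.239 micron = 1.239 * 1e-06 = 1.239e-06 m. 1 foot = 0.3048 m, so 1.239e-06 m = 1.239e-06 / 0.3048 = 4.0649606e-06 foot ≈ 4.065e-06 foot (4 s.f.).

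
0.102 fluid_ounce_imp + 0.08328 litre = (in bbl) 0.000542. Check: 1 fluid_ounce_imp = 2.8413063e-05 m^3, so 0.102 fluid_ounce_imp = 0.102 * 2.8413063e-05 = 2.8981324e-06 m^3. 1 litre = 0.001 m^3, so 0.08328 litre = 0.08328 * 0.001 = 8.328e-05 m^3. Sum: 2.8981324e-06 + 8.328e-05 = 8.6178132e-05 m^3. 1 bbl = 0.15898729 m^3, so 8.6178132e-05 m^3 = 8.6178132e-05 / 0.15898729 = 0.00054204415 bbl ≈ 0.000542 bbl (4 s.f.).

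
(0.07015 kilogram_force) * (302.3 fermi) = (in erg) 1 kilogram_force = 9.80665 N, so 0.07015 kilogram_force = 0.07015 * 9.80665 = 0.6879365 N. 1 fermi = 1e-15 m, so 302.3 fermi = 302.3 * 1e-15 = 3.023e-13 m. Combine: 0.6879365 N * 3.023e-13 m = 2.079632e-13 J. 1 erg = 1e-07 J, so 2.079632e-13 J = 2.079632e-13 / 1e-07 = 2.079632e-06 erg ≈ 2.08e-06 erg (4 s.f.). Final answer: 2.08e-06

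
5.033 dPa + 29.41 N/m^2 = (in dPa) 1 dPa = 0.1 Pa, so 5.033 dPa = 5.033 * 0.1 = 0.5033 Pa. 29.41 N/m^2 = 29.41 Pa. Sum: 0.5033 + 29.41 = 29.9133 Pa. 1 dPa = 0.1 Pa, so 29.9133 Pa = 29.9133 / 0.1 = 299.133 dPa ≈ 299.1 dPa (4 s.f.). Final answer: 299.1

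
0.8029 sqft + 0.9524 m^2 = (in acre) 1 sqft = 0.09290304 m^2, so 0.8029 sqft = 0.8029 * 0.09290304 = 0.074591851 m^2. 0.9524 m^2 is already in m^2. Sum: 0.074591851 + 0.9524 = 1.0269919 m^2. 1 acre = 4046.8564 m^2, so 1.0269919 m^2 = 1.0269919 / 4046.8564 = 0.00025377521 acre ≈ 0.0002538 acre (4 s.f.). Final answer: 0.0002538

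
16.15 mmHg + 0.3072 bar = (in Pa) 1 mmHg = 133.32237 Pa, so 16.15 mmHg = 16.15 * 133.32237 = 2153.1562 Pa. 1 bar = 100000 Pa, so 0.3072 bar = 0.3072 * 100000 = 30720 Pa. Sum: 2153.1562 + 30720 = 32873.156 Pa. Result: 32873.156 Pa ≈ 3.287e+04 Pa (4 s.f.). Final answer: 3.287e+04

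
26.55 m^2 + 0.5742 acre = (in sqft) 26.55 m^2 is already in m^2. 1 acre = 4046.8564 m^2, so 0.5742 acre = 0.5742 * 4046.8564 = 2323.705 m^2. Sum: 26.55 + 2323.705 = 2350.255 m^2. 1 sqft = 0.09290304 m^2, so 2350.255 m^2 = 2350.255 / 0.09290304 = 25297.934 sqft ≈ 2.53e+04 sqft (4 s.f.). Final answer: 2.53e+04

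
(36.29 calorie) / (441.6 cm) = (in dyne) 3.438e+06. Check: 1 calorie = 4.184 J, so 36.29 calorie = 36.29 * 4.184 = 151.83736 J. 1 cm = 0.01 m, so 441.6 cm = 441.6 * 0.01 = 4.416 m. Combine: 151.83736 J / 4.416 m = 34.38346 N. 1 dyne = 1e-05 N, so 34.38346 N = 34.38346 / 1e-05 = 3438346 dyne ≈ 3.438e+06 dyne (4 s.f.).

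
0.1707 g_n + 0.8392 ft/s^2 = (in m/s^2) 1.93. Check: 1 g_n = 9.80665 m/s^2, so 0.1707 g_n = 0.1707 * 9.80665 = 1.6739952 m/s^2. 1 ft/s^2 = 0.3048 m/s^2, so 0.8392 ft/s^2 = 0.8392 * 0.3048 = 0.25578816 m/s^2. Sum: 1.6739952 + 0.25578816 = 1.9297833 m/s^2. Result: 1.9297833 m/s^2 ≈ 1.93 m/s^2 (4 s.f.).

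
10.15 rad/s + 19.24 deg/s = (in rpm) 10.15 rad/s is already in rad/s. 1 deg/s = 0.017453293 rad/s, so 19.24 deg/s = 19.24 * 0.017453293 = 0.33580135 rad/s. Sum: 10.15 + 0.33580135 = 10.485801 rad/s. 1 rpm = 0.10471976 rad/s, so 10.485801 rad/s = 10.485801 / 0.10471976 = 100.13203 rpm ≈ 100.1 rpm (4 s.f.). Final answer: 100.1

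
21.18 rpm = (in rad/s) 1 rpm = 0.10471976 rad/s, so 21.18 rpm = 21.18 * 0.10471976 = 2.2179644 rad/s. Result: 2.2179644 rad/s ≈ 2.218 rad/s (4 s.f.). Final answer: 2.218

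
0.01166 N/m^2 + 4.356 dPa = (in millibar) 0.004473. Check: 0.01166 N/m^2 = 0.01166 Pa. 1 dPa = 0.1 Pa, so 4.356 dPa = 4.356 * 0.1 = 0.4356 Pa. Sum: 0.01166 + 0.4356 = 0.44726 Pa. 1 millibar = 100 Pa, so 0.44726 Pa = 0.44726 / 100 = 0.0044726 millibar ≈ 0.004473 millibar (4 s.f.).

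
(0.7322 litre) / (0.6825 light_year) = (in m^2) 1.134e-19. Check: 1 litre = 0.001 m^3, so 0.7322 litre = 0.7322 * 0.001 = 0.0007322 m^3. 1 light_year = 9.4607305e+15 m, so 0.6825 light_year = 0.6825 * 9.4607305e+15 = 6.4569485e+15 m. Combine: 0.0007322 m^3 / 6.4569485e+15 m = 1.1339722e-19 m^2. Result: 1.1339722e-19 m^2 ≈ 1.134e-19 m^2 (4 s.f.).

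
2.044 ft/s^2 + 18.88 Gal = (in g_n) 1 ft/s^2 = 0.3048 m/s^2, so 2.044 ft/s^2 = 2.044 * 0.3048 = 0.6230112 m/s^2. 1 Gal = 0.01 m/s^2, so 18.88 Gal = 18.88 * 0.01 = 0.1888 m/s^2. Sum: 0.6230112 + 0.1888 = 0.8118112 m/s^2. 1 g_n = 9.80665 m/s^2, so 0.8118112 m/s^2 = 0.8118112 / 9.80665 = 0.082781704 g_n ≈ 0.08278 g_n (4 s.f.). Final answer: 0.08278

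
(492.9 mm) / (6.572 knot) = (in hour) 4.05e-05. Check: 1 mm = 0.001 m, so 492.9 mm = 492.9 * 0.001 = 0.4929 m. 1 knot = 0.51444444 m/s, so 6.572 knot = 6.572 * 0.51444444 = 3.3809289 m/s. Combine: 0.4929 m / 3.3809289 m/s = 0.14578834 s. 1 hour = 3600 s, so 0.14578834 s = 0.14578834 / 3600 = 4.049676e-05 hour ≈ 4.05e-05 hour (4 s.f.).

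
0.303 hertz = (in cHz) 0.303 hertz = 0.303 Hz. 1 cHz = 0.01 Hz, so 0.303 Hz = 0.303 / 0.01 = 30.3 cHz. Final answer: 30.3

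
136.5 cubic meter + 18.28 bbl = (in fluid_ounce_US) 136.5 cubic meter = 136.5 m^3. 1 bbl = 0.15898729 m^3, so 18.28 bbl = 18.28 * 0.15898729 = 2.9062878 m^3. Sum: 136.5 + 2.9062878 = 139.40629 m^3. 1 fluid_ounce_US = 2.957353e-05 m^3, so 139.40629 m^3 = 139.40629 / 2.957353e-05 = 4713887.4 fluid_ounce_US ≈ 4.714e+06 fluid_ounce_US (4 s.f.). Final answer: 4.714e+06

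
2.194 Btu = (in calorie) 1 Btu = 1055.0559 J, so 2.194 Btu = 2.194 * 1055.0559 = 2314.7925 J. 1 calorie = 4.184 J, so 2314.7925 J = 2314.7925 / 4.184 = 553.2487 calorie ≈ 553.2 calorie (4 s.f.). Final answer: 553.2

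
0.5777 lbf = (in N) 1 lbf = 4.4482216 N, so 0.5777 lbf = 0.5777 * 4.4482216 = 2.5697376 N. Result: 2.5697376 N ≈ 2.57 N (4 s.f.). Final answer: 2.57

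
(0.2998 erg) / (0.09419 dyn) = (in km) 3.183e-05. Check: 1 erg = 1e-07 J, so 0.2998 erg = 0.2998 * 1e-07 = 2.998e-08 J. 1 dyn = 1e-05 N, so 0.09419 dyn = 0.09419 * 1e-05 = 9.419e-07 N. Combine: 2.998e-08 J / 9.419e-07 N = 0.031829281 m. 1 km = 1000 m, so 0.031829281 m = 0.031829281 / 1000 = 3.1829281e-05 km ≈ 3.183e-05 km (4 s.f.).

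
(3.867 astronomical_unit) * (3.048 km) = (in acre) 4.357e+11. Check: 1 astronomical_unit = 1.4959787e+11 m, so 3.867 astronomical_unit = 3.867 * 1.4959787e+11 = 5.7849497e+11 m. 1 km = 1000 m, so 3.048 km = 3.048 * 1000 = 3048 m. Combine: 5.7849497e+11 m * 3048 m = 1.7632527e+15 m^2. 1 acre = 4046.8564 m^2, so 1.7632527e+15 m^2 = 1.7632527e+15 / 4046.8564 = 4.3570922e+11 acre ≈ 4.357e+11 acre (4 s.f.).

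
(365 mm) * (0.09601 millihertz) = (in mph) 7.839e-05. Check: 1 mm = 0.001 m, so 365 mm = 365 * 0.001 = 0.365 m. 1 millihertz = 0.001 Hz, so 0.09601 millihertz = 0.09601 * 0.001 = 9.601e-05 Hz. Combine: 0.365 m * 9.601e-05 Hz = 3.504365e-05 m/s. 1 mph = 0.44704 m/s, so 3.504365e-05 m/s = 3.504365e-05 / 0.44704 = 7.8390412e-05 mph ≈ 7.839e-05 mph (4 s.f.).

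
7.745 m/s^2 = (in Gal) 774.5. Check: 1 Gal = 0.01 m/s^2, so 7.745 m/s^2 = 7.745 / 0.01 = 774.5 Gal.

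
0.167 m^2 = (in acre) 4.127e-05. Check: 1 acre = 4046.8564 m^2, so 0.167 m^2 = 0.167 / 4046.8564 = 4.1266599e-05 acre ≈ 4.127e-05 acre (4 s.f.).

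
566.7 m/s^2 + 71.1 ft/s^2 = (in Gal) 566.7 m/s^2 is already in m/s^2. 1 ft/s^2 = 0.3048 m/s^2, so 71.1 ft/s^2 = 71.1 * 0.3048 = 21.67128 m/s^2. Sum: 566.7 + 21.67128 = 588.37128 m/s^2. 1 Gal = 0.01 m/s^2, so 588.37128 m/s^2 = 588.37128 / 0.01 = 58837.128 Gal ≈ 5.884e+04 Gal (4 s.f.). Final answer: 5.884e+04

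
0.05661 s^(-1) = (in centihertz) 5.661. Check: 0.05661 s^(-1) = 0.05661 Hz. 1 centihertz = 0.01 Hz, so 0.05661 Hz = 0.05661 / 0.01 = 5.661 centihertz.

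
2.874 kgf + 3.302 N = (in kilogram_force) 3.211. Check: 1 kgf = 9.80665 N, so 2.874 kgf = 2.874 * 9.80665 = 28.184312 N. 3.302 N is already in N. Sum: 28.184312 + 3.302 = 31.486312 N. 1 kilogram_force = 9.80665 N, so 31.486312 N = 31.486312 / 9.80665 = 3.2107103 kilogram_force ≈ 3.211 kilogram_force (4 s.f.).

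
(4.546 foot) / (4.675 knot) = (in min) 0.009602. Check: 1 foot = 0.3048 m, so 4.546 foot = 4.546 * 0.3048 = 1.3856208 m. 1 knot = 0.51444444 m/s, so 4.675 knot = 4.675 * 0.51444444 = 2.4050278 m/s. Combine: 1.3856208 m / 2.4050278 m/s = 0.57613505 s. 1 min = 60 s, so 0.57613505 s = 0.57613505 / 60 = 0.0096022508 min ≈ 0.009602 min (4 s.f.).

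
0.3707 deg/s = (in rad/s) 1 deg/s = 0.017453293 rad/s, so 0.3707 deg/s = 0.3707 * 0.017453293 = 0.0064699355 rad/s. Result: 0.0064699355 rad/s ≈ 0.00647 rad/s (4 s.f.). Final answer: 0.00647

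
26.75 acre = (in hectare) 10.83. Check: 1 acre = 4046.8564 m^2, so 26.75 acre = 26.75 * 4046.8564 = 108253.41 m^2. 1 hectare = 10000 m^2, so 108253.41 m^2 = 108253.41 / 10000 = 10.825341 hectare ≈ 10.83 hectare (4 s.f.).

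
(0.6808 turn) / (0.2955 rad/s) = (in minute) 0.2413. Check: 1 turn = 6.2831853 rad, so 0.6808 turn = 0.6808 * 6.2831853 = 4.2775926 rad. 0.2955 rad/s is already in rad/s. Combine: 4.2775926 rad / 0.2955 rad/s = 14.475779 s. 1 minute = 60 s, so 14.475779 s = 14.475779 / 60 = 0.24126298 minute ≈ 0.2413 minute (4 s.f.).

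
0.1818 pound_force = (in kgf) 1 pound_force = 4.4482216 N, so 0.1818 pound_force = 0.1818 * 4.4482216 = 0.80868669 N. 1 kgf = 9.80665 N, so 0.80868669 N = 0.80868669 / 9.80665 = 0.082463093 kgf ≈ 0.08246 kgf (4 s.f.). Final answer: 0.08246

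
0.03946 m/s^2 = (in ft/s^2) 1 ft/s^2 = 0.3048 m/s^2, so 0.03946 m/s^2 = 0.03946 / 0.3048 = 0.12946194 ft/s^2 ≈ 0.1295 ft/s^2 (4 s.f.). Final answer: 0.1295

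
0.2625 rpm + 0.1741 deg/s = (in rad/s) 0.03053. Check: 1 rpm = 0.10471976 rad/s, so 0.2625 rpm = 0.2625 * 0.10471976 = 0.027488936 rad/s. 1 deg/s = 0.017453293 rad/s, so 0.1741 deg/s = 0.1741 * 0.017453293 = 0.0030386182 rad/s. Sum: 0.027488936 + 0.0030386182 = 0.030527554 rad/s. Result: 0.030527554 rad/s ≈ 0.03053 rad/s (4 s.f.).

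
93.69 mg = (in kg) 9.369e-05. Check: 1 mg = 1e-06 kg, so 93.69 mg = 93.69 * 1e-06 = 9.369e-05 kg. Result: 9.369e-05 kg.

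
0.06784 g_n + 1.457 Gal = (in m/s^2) 1 g_n = 9.80665 m/s^2, so 0.06784 g_n = 0.06784 * 9.80665 = 0.66528314 m/s^2. 1 Gal = 0.01 m/s^2, so 1.457 Gal = 1.457 * 0.01 = 0.01457 m/s^2. Sum: 0.66528314 + 0.01457 = 0.67985314 m/s^2. Result: 0.67985314 m/s^2 ≈ 0.6799 m/s^2 (4 s.f.). Final answer: 0.6799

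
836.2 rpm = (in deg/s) 1 rpm = 0.10471976 rad/s, so 836.2 rpm = 836.2 * 0.10471976 = 87.566659 rad/s. 1 deg/s = 0.017453293 rad/s, so 87.566659 rad/s = 87.566659 / 0.017453293 = 5017.2 deg/s ≈ 5017 deg/s (4 s.f.). Final answer: 5017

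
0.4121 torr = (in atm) 1 torr = 133.32237 Pa, so 0.4121 torr = 0.4121 * 133.32237 = 54.942148 Pa. 1 atm = 101325 Pa, so 54.942148 Pa = 54.942148 / 101325 = 0.00054223684 atm ≈ 0.0005422 atm (4 s.f.). Final answer: 0.0005422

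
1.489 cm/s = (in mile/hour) 0.03331. Check: 1 cm/s = 0.01 m/s, so 1.489 cm/s = 1.489 * 0.01 = 0.01489 m/s. 1 mile/hour = 0.44704 m/s, so 0.01489 m/s = 0.01489 / 0.44704 = 0.033307981 mile/hour ≈ 0.03331 mile/hour (4 s.f.).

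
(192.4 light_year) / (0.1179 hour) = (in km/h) 1 light_year = 9.4607305e+15 m, so 192.4 light_year = 192.4 * 9.4607305e+15 = 1.8202445e+18 m. 1 hour = 3600 s, so 0.1179 hour = 0.1179 * 3600 = 424.44 s. Combine: 1.8202445e+18 m / 424.44 s = 4.2885792e+15 m/s. 1 km/h = 0.27777778 m/s, so 4.2885792e+15 m/s = 4.2885792e+15 / 0.27777778 = 1.5438885e+16 km/h ≈ 1.544e+16 km/h (4 s.f.). Final answer: 1.544e+16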